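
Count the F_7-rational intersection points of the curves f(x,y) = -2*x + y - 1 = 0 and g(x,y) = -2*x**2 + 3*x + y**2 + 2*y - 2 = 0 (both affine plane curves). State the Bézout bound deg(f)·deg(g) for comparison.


Common zeros: {(1, 3), (4, 2)}; count = 2; Bézout bound = 2.

deg(f) = 1, deg(g) = 2, so Bézout bound = 2.
Scan x ∈ F_7. For each x, list the y ∈ F_7 with f(x, y) ≡ 0 and those with g(x, y) ≡ 0 (mod 7); the common zeros in that column are the intersection.
  x = 0: f ≡ 0 at y ∈ {1}; g ≡ 0 at y ∈ ∅; common: ∅.
  x = 1: f ≡ 0 at y ∈ {3}; g ≡ 0 at y ∈ {2, 3}; common: {3}.
  x = 2: f ≡ 0 at y ∈ {5}; g ≡ 0 at y ∈ ∅; common: ∅.
  x = 3: f ≡ 0 at y ∈ {0}; g ≡ 0 at y ∈ ∅; common: ∅.
  x = 4: f ≡ 0 at y ∈ {2}; g ≡ 0 at y ∈ {2, 3}; common: {2}.
  x = 5: f ≡ 0 at y ∈ {4}; g ≡ 0 at y ∈ ∅; common: ∅.
  x = 6: f ≡ 0 at y ∈ {6}; g ≡ 0 at y ∈ {0, 5}; common: ∅.
Collecting: common zeros = {(1, 3), (4, 2)}, so the count is 2.
Comparison with the Bézout bound: 2 ≤ 2 = deg(f)·deg(g), as expected for curves with no common component (the bound is attained).


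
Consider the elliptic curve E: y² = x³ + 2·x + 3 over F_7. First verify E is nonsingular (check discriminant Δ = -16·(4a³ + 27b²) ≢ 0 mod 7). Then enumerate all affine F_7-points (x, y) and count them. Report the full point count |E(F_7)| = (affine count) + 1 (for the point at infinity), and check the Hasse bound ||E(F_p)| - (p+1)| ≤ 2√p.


Affine points = {(2, 1), (2, 6), (3, 1), (3, 6), (6, 0)}; affine count = 5; |E(F_7)| = 6.

Discriminant check: Δ ∝ 4a³ + 27b² = 4·2³ + 27·3² = 4·8 + 27·9 ≡ 2 (mod 7). Nonzero ⇒ E is nonsingular.
For each x ∈ F_7, compute rhs = x³ + 2·x + 3 mod 7, then count y ∈ F_7 with y² ≡ rhs.
  x = 0: rhs = 3, matching y values: none (0 points).
  x = 1: rhs = 6, matching y values: none (0 points).
  x = 2: rhs = 1, matching y values: 1, 6 (2 points).
  x = 3: rhs = 1, matching y values: 1, 6 (2 points).
  x = 4: rhs = 5, matching y values: none (0 points).
  x = 5: rhs = 5, matching y values: none (0 points).
  x = 6: rhs = 0, matching y values: 0 (1 points).
Total affine count: 5.
Full point count |E(F_7)| = 5 + 1 = 6.
Hasse bound: |6 − (7+1)| = |-2| = 2 ≤ 2√7 ≈ 5.2915 ✓.


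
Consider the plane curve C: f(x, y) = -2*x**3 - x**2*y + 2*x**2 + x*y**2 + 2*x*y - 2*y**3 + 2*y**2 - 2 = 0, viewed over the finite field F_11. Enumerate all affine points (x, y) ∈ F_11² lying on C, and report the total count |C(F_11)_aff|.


Affine F_11-points: {(0, 9), (1, 1), (2, 9), (3, 6), (5, 2), (5, 5), (8, 7), (9, 0)}; count = 8.

For each of the 121 pairs (x, y) ∈ F_11², evaluate f(x, y) mod 11. Record the zeros.
  x = 0: [0↦9, 1↦9, 2↦1, 3↦6, 4↦1, 5↦7, 6↦1, 7↦4, 8↦4, 9↦0, 10↦2]  zeros at y ∈ {9}
  x = 1: [0↦9, 1↦0, 2↦7, 3↦7, 4↦10, 5↦4, 6↦10, 7↦5, 8↦10, 9↦2, 10↦2]  zeros at y ∈ {1}
  x = 2: [0↦1, 1↦3, 2↦1, 3↦5, 4↦3, 5↦5, 6↦10, 7↦6, 8↦3, 9↦0, 10↦7]  zeros at y ∈ {9}
  x = 3: [0↦6, 1↦6, 2↦4, 3↦10, 4↦1, 5↦9, 6↦0, 7↦6, 8↦4, 9↦4, 10↦5]  zeros at y ∈ {6}
  x = 4: [0↦1, 1↦8, 2↦4, 3↦10, 4↦3, 5↦4, 6↦1, 7↦4, 8↦1, 9↦2, 10↦6]  zeros at y ∈ ∅
  x = 5: [0↦7, 1↦8, 2↦0, 3↦4, 4↦8, 5↦0, 6↦1, 7↦10, 8↦4, 9↦4, 10↦9]  zeros at y ∈ {2, 5}
  x = 6: [0↦1, 1↦5, 2↦2, 3↦2, 4↦4, 5↦7, 6↦10, 7↦1, 8↦1, 9↦9, 10↦2]  zeros at y ∈ ∅
  x = 7: [0↦4, 1↦9, 2↦9, 3↦3, 4↦1, 5↦2, 6↦5, 7↦9, 8↦2, 9↦5, 10↦6]  zeros at y ∈ ∅
  x = 8: [0↦4, 1↦8, 2↦9, 3↦6, 4↦9, 5↦6, 6↦7, 7↦0, 8↦6, 9↦2, 10↦9]  zeros at y ∈ {7}
  x = 9: [0↦0, 1↦1, 2↦1, 3↦10, 4↦5, 5↦7, 6↦4, 7↦6, 8↦1, 9↦10, 10↦10]  zeros at y ∈ {0}
  x = 10: [0↦2, 1↦9, 2↦6, 3↦3, 4↦10, 5↦4, 6↦6, 7↦4, 8↦8, 9↦6, 10↦8]  zeros at y ∈ ∅
Collecting zeros: affine points = {(0, 9), (1, 1), (2, 9), (3, 6), (5, 2), (5, 5), (8, 7), (9, 0)}.
Total count |C(F_11)_aff| = 8.


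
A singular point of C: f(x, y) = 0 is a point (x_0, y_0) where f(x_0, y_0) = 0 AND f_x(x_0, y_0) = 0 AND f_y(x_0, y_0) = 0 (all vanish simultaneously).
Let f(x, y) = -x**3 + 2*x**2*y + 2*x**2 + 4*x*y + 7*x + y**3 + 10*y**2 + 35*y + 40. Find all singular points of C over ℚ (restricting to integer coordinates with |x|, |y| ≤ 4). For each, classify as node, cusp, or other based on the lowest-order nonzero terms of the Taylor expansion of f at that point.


Singular points: {(-1, -3)}; classification: node.

Compute partial derivatives:
  f_x = -3*x**2 + 4*x*y + 4*x + 4*y + 7.
  f_y = 2*x**2 + 4*x + 3*y**2 + 20*y + 35.
Scan x_0 ∈ {−4, ..., 4}. For each x_0, f_y(x_0, y) is a polynomial in y; find its integer roots y ∈ {−4, ..., 4}, then test f_x and f at those candidates.
  x = -4: f_y(-4, y) = 3*y**2 + 20*y + 51; no integer root y with |y| ≤ 4.
  x = -3: f_y(-3, y) = 3*y**2 + 20*y + 41; no integer root y with |y| ≤ 4.
  x = -2: f_y(-2, y) = 3*y**2 + 20*y + 35; no integer root y with |y| ≤ 4.
  x = -1: f_y(-1, y) = 3*y**2 + 20*y + 33; vanishes at y ∈ {-3}. (-1, -3): f_x = 0, f = 0 — SINGULAR.
  x = 0: f_y(0, y) = 3*y**2 + 20*y + 35; no integer root y with |y| ≤ 4.
  x = 1: f_y(1, y) = 3*y**2 + 20*y + 41; no integer root y with |y| ≤ 4.
  x = 2: f_y(2, y) = 3*y**2 + 20*y + 51; no integer root y with |y| ≤ 4.
  x = 3: f_y(3, y) = 3*y**2 + 20*y + 65; no integer root y with |y| ≤ 4.
  x = 4: f_y(4, y) = 3*y**2 + 20*y + 83; no integer root y with |y| ≤ 4.
Only singular point on the grid: (-1, -3).
Classify: substitute x = -1 + u, y = -3 + v and expand: f = -u**3 + 2*u**2*v - u**2 + v**3 + v**2.
No constant or linear terms (consistent with a singular point). Quadratic part: -u**2 + v**2. Cubic part: -u**3 + 2*u**2*v + v**3.
The quadratic part v**2 - u**2 = (v − u)(v + u) splits into two distinct linear factors, so there are two distinct tangent lines y − -3 = ±(x − -1) — this is a node (ordinary double point).
Classification: node.


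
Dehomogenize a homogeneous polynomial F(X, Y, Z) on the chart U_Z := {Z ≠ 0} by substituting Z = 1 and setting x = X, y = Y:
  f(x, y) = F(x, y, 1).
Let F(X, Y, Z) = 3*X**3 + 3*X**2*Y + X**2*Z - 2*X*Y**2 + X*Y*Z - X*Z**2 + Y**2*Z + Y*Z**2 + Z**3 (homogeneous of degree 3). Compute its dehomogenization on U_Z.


f(x, y) = 3*x**3 + 3*x**2*y + x**2 - 2*x*y**2 + x*y - x + y**2 + y + 1

On U_Z we set Z = 1. Each monomial c·X^i·Y^j·Z^k in F becomes c·x^i·y^j·1^k = c·x^i·y^j.
Substituting Z = 1: F(X, Y, 1) = 3*x**3 + 3*x**2*y + x**2 - 2*x*y**2 + x*y - x + y**2 + y + 1.
Note: deg(f) ≤ deg(F) = 3; strict inequality happens when F is divisible by Z (lost terms).


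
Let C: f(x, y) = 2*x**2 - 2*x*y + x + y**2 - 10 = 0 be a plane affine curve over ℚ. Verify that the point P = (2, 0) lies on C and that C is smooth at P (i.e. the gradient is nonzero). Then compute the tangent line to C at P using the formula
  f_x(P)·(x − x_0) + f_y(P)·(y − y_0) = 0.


Tangent line at P: 9*x - 4*y - 18 = 0.

Step 1: f(2, 0) = 0, so P lies on C.
Step 2: partial derivatives
  f_x(x, y) = 4*x - 2*y + 1, f_y(x, y) = -2*x + 2*y.
  f_x(P) = 9, f_y(P) = -4 (gradient nonzero, so P is smooth).
Step 3: tangent line at P: 9·(x − 2) + -4·(y − 0) = 0.
Expanding: 9*x - 4*y - 18 = 0.


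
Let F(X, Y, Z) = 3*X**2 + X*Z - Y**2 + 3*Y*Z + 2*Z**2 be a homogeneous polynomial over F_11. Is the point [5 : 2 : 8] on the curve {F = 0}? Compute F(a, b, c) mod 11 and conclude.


F(5,2,8) ≡ 1 (mod 11); P is NOT on the curve.

Evaluate F(5, 2, 8) term-by-term (mod 11).
  3*X**2 ↦ 3·25·1·1 = 75
  X*Z ↦ 1·5·1·8 = 40
  -Y**2 ↦ -1·1·4·1 = -4
  3*Y*Z ↦ 3·1·2·8 = 48
  2*Z**2 ↦ 2·1·1·64 = 128
Sum: F(5, 2, 8) = (75) + (40) + (-4) + (48) + (128) = 287.
Reducing mod 11: 287 ≡ 1 (mod 11).
Since F(a, b, c) ≡ 1 ≠ 0 (mod 11), P does NOT lie on the curve.


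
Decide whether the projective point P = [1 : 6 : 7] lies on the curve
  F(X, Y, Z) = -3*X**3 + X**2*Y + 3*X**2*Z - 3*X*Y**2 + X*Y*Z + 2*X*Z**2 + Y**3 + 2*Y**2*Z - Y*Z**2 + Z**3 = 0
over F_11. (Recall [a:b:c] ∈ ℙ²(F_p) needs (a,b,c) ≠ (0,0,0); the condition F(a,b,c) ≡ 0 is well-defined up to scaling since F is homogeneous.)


F(1,6,7) ≡ 0 (mod 11); P is on the curve.

Evaluate F(1, 6, 7) term-by-term (mod 11).
  -3*X**3 ↦ -3·1·1·1 = -3
  X**2*Y ↦ 1·1·6·1 = 6
  3*X**2*Z ↦ 3·1·1·7 = 21
  -3*X*Y**2 ↦ -3·1·36·1 = -108
  X*Y*Z ↦ 1·1·6·7 = 42
  2*X*Z**2 ↦ 2·1·1·49 = 98
  Y**3 ↦ 1·1·216·1 = 216
  2*Y**2*Z ↦ 2·1·36·7 = 504
  -Y*Z**2 ↦ -1·1·6·49 = -294
  Z**3 ↦ 1·1·1·343 = 343
Sum: F(1, 6, 7) = (-3) + (6) + (21) + (-108) + (42) + (98) + (216) + (504) + (-294) + (343) = 825.
Reducing mod 11: 825 ≡ 0 (mod 11).
Since F(a, b, c) ≡ 0 (mod 11), P lies on the curve.


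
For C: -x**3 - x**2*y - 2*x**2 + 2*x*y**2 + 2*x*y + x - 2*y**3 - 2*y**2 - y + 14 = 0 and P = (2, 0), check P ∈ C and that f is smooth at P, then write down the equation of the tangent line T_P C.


Tangent line at P: -19*x - y + 38 = 0.

Step 1: f(2, 0) = 0, so P lies on C.
Step 2: partial derivatives
  f_x(x, y) = -3*x**2 - 2*x*y - 4*x + 2*y**2 + 2*y + 1, f_y(x, y) = -x**2 + 4*x*y + 2*x - 6*y**2 - 4*y - 1.
  f_x(P) = -19, f_y(P) = -1 (gradient nonzero, so P is smooth).
Step 3: tangent line at P: -19·(x − 2) + -1·(y − 0) = 0.
Expanding: -19*x - y + 38 = 0.


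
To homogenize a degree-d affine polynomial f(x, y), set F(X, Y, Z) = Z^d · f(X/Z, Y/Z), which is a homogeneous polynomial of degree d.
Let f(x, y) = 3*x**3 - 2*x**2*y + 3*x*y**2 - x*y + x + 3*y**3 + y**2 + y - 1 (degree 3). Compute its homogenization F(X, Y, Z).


F(X, Y, Z) = 3*X**3 - 2*X**2*Y + 3*X*Y**2 - X*Y*Z + X*Z**2 + 3*Y**3 + Y**2*Z + Y*Z**2 - Z**3

deg(f) = 3.
Substitute x = X/Z, y = Y/Z into f, then multiply by Z^3.
  monomial 3·x^3·y^0 ↦ 3·X^3·Y^0·Z^0.
  monomial -2·x^2·y^1 ↦ -2·X^2·Y^1·Z^0.
  monomial 3·x^1·y^2 ↦ 3·X^1·Y^2·Z^0.
  monomial -1·x^1·y^1 ↦ -1·X^1·Y^1·Z^1.
  monomial 1·x^1·y^0 ↦ 1·X^1·Y^0·Z^2.
  monomial 3·x^0·y^3 ↦ 3·X^0·Y^3·Z^0.
  monomial 1·x^0·y^2 ↦ 1·X^0·Y^2·Z^1.
  monomial 1·x^0·y^1 ↦ 1·X^0·Y^1·Z^2.
  monomial -1·x^0·y^0 ↦ -1·X^0·Y^0·Z^3.
Collecting: F(X, Y, Z) = 3*X**3 - 2*X**2*Y + 3*X*Y**2 - X*Y*Z + X*Z**2 + 3*Y**3 + Y**2*Z + Y*Z**2 - Z**3.


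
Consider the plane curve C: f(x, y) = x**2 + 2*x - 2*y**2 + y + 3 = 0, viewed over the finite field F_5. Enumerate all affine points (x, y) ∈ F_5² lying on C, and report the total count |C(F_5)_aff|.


Affine F_5-points: {(0, 4), (1, 1), (1, 2), (2, 1), (2, 2), (3, 4)}; count = 6.

For each of the 25 pairs (x, y) ∈ F_5², evaluate f(x, y) mod 5. Record the zeros.
  x = 0: [0↦3, 1↦2, 2↦2, 3↦3, 4↦0]  zeros at y ∈ {4}
  x = 1: [0↦1, 1↦0, 2↦0, 3↦1, 4↦3]  zeros at y ∈ {1, 2}
  x = 2: [0↦1, 1↦0, 2↦0, 3↦1, 4↦3]  zeros at y ∈ {1, 2}
  x = 3: [0↦3, 1↦2, 2↦2, 3↦3, 4↦0]  zeros at y ∈ {4}
  x = 4: [0↦2, 1↦1, 2↦1, 3↦2, 4↦4]  zeros at y ∈ ∅
Collecting zeros: affine points = {(0, 4), (1, 1), (1, 2), (2, 1), (2, 2), (3, 4)}.
Total count |C(F_5)_aff| = 6.


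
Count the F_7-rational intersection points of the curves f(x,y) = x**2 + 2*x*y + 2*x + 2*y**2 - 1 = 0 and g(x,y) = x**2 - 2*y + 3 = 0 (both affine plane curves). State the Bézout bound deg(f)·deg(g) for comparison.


Common zeros: {(0, 5), (1, 2), (2, 0)}; count = 3; Bézout bound = 4.

deg(f) = 2, deg(g) = 2, so Bézout bound = 4.
Scan x ∈ F_7. For each x, list the y ∈ F_7 with f(x, y) ≡ 0 and those with g(x, y) ≡ 0 (mod 7); the common zeros in that column are the intersection.
  x = 0: f ≡ 0 at y ∈ {2, 5}; g ≡ 0 at y ∈ {5}; common: {5}.
  x = 1: f ≡ 0 at y ∈ {2, 4}; g ≡ 0 at y ∈ {2}; common: {2}.
  x = 2: f ≡ 0 at y ∈ {0, 5}; g ≡ 0 at y ∈ {0}; common: {0}.
  x = 3: f ≡ 0 at y ∈ {0, 4}; g ≡ 0 at y ∈ {6}; common: ∅.
  x = 4: f ≡ 0 at y ∈ ∅; g ≡ 0 at y ∈ {6}; common: ∅.
  x = 5: f ≡ 0 at y ∈ ∅; g ≡ 0 at y ∈ {0}; common: ∅.
  x = 6: f ≡ 0 at y ∈ ∅; g ≡ 0 at y ∈ {2}; common: ∅.
Collecting: common zeros = {(0, 5), (1, 2), (2, 0)}, so the count is 3.
Comparison with the Bézout bound: 3 ≤ 4 = deg(f)·deg(g), as expected for curves with no common component (the affine F_7-count falls short of the bound because intersections may lie at infinity, over extension fields, or carry multiplicity).


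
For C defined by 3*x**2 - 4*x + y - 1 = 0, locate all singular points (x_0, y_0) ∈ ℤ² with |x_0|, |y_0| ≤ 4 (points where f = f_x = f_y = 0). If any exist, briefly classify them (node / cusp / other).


No singular points in the scanned grid; C is smooth there.

Compute partial derivatives:
  f_x = 6*x - 4.
  f_y = 1.
f_y = 1 is a nonzero constant, so f_y never vanishes: no point (x, y) can satisfy f = f_x = f_y = 0. In particular no (x, y) ∈ {−4, ..., 4}² is singular; the curve is smooth.


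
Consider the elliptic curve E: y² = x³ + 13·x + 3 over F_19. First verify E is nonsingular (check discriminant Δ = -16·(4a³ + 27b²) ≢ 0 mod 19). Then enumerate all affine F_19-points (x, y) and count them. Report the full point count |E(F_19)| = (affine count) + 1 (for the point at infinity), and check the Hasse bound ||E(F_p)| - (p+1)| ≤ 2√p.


Affine points = {(1, 6), (1, 13), (4, 9), (4, 10), (7, 0), (8, 7), (8, 12), (12, 5), (12, 14), (15, 1), (15, 18), (17, 8), (17, 11)}; affine count = 13; |E(F_19)| = 14.

Discriminant check: Δ ∝ 4a³ + 27b² = 4·13³ + 27·3² = 4·2197 + 27·9 ≡ 6 (mod 19). Nonzero ⇒ E is nonsingular.
For each x ∈ F_19, compute rhs = x³ + 13·x + 3 mod 19, then count y ∈ F_19 with y² ≡ rhs.
  x = 0: rhs = 3, matching y values: none (0 points).
  x = 1: rhs = 17, matching y values: 6, 13 (2 points).
  x = 2: rhs = 18, matching y values: none (0 points).
  x = 3: rhs = 12, matching y values: none (0 points).
  x = 4: rhs = 5, matching y values: 9, 10 (2 points).
  x = 5: rhs = 3, matching y values: none (0 points).
  x = 6: rhs = 12, matching y values: none (0 points).
  x = 7: rhs = 0, matching y values: 0 (1 points).
  x = 8: rhs = 11, matching y values: 7, 12 (2 points).
  x = 9: rhs = 13, matching y values: none (0 points).
  x = 10: rhs = 12, matching y values: none (0 points).
  x = 11: rhs = 14, matching y values: none (0 points).
  x = 12: rhs = 6, matching y values: 5, 14 (2 points).
  x = 13: rhs = 13, matching y values: none (0 points).
  x = 14: rhs = 3, matching y values: none (0 points).
  x = 15: rhs = 1, matching y values: 1, 18 (2 points).
  x = 16: rhs = 13, matching y values: none (0 points).
  x = 17: rhs = 7, matching y values: 8, 11 (2 points).
  x = 18: rhs = 8, matching y values: none (0 points).
Total affine count: 13.
Full point count |E(F_19)| = 13 + 1 = 14.
Hasse bound: |14 − (19+1)| = |-6| = 6 ≤ 2√19 ≈ 8.7178 ✓.


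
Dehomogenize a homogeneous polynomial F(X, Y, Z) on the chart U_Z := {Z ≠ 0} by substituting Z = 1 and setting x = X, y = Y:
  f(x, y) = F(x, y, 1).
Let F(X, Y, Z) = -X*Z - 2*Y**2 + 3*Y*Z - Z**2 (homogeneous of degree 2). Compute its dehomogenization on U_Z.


f(x, y) = -x - 2*y**2 + 3*y - 1

On U_Z we set Z = 1. Each monomial c·X^i·Y^j·Z^k in F becomes c·x^i·y^j·1^k = c·x^i·y^j.
Substituting Z = 1: F(X, Y, 1) = -x - 2*y**2 + 3*y - 1.
Note: deg(f) ≤ deg(F) = 2; strict inequality happens when F is divisible by Z (lost terms).


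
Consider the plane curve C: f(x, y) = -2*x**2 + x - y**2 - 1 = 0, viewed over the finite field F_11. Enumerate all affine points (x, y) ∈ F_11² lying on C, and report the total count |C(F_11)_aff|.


Affine F_11-points: {(1, 3), (1, 8), (2, 2), (2, 9), (4, 2), (4, 9), (5, 3), (5, 8), (8, 0), (9, 0)}; count = 10.

For each of the 121 pairs (x, y) ∈ F_11², evaluate f(x, y) mod 11. Record the zeros.
  x = 0: [0↦10, 1↦9, 2↦6, 3↦1, 4↦5, 5↦7, 6↦7, 7↦5, 8↦1, 9↦6, 10↦9]  zeros at y ∈ ∅
  x = 1: [0↦9, 1↦8, 2↦5, 3↦0, 4↦4, 5↦6, 6↦6, 7↦4, 8↦0, 9↦5, 10↦8]  zeros at y ∈ {3, 8}
  x = 2: [0↦4, 1↦3, 2↦0, 3↦6, 4↦10, 5↦1, 6↦1, 7↦10, 8↦6, 9↦0, 10↦3]  zeros at y ∈ {2, 9}
  x = 3: [0↦6, 1↦5, 2↦2, 3↦8, 4↦1, 5↦3, 6↦3, 7↦1, 8↦8, 9↦2, 10↦5]  zeros at y ∈ ∅
  x = 4: [0↦4, 1↦3, 2↦0, 3↦6, 4↦10, 5↦1, 6↦1, 7↦10, 8↦6, 9↦0, 10↦3]  zeros at y ∈ {2, 9}
  x = 5: [0↦9, 1↦8, 2↦5, 3↦0, 4↦4, 5↦6, 6↦6, 7↦4, 8↦0, 9↦5, 10↦8]  zeros at y ∈ {3, 8}
  x = 6: [0↦10, 1↦9, 2↦6, 3↦1, 4↦5, 5↦7, 6↦7, 7↦5, 8↦1, 9↦6, 10↦9]  zeros at y ∈ ∅
  x = 7: [0↦7, 1↦6, 2↦3, 3↦9, 4↦2, 5↦4, 6↦4, 7↦2, 8↦9, 9↦3, 10↦6]  zeros at y ∈ ∅
  x = 8: [0↦0, 1↦10, 2↦7, 3↦2, 4↦6, 5↦8, 6↦8, 7↦6, 8↦2, 9↦7, 10↦10]  zeros at y ∈ {0}
  x = 9: [0↦0, 1↦10, 2↦7, 3↦2, 4↦6, 5↦8, 6↦8, 7↦6, 8↦2, 9↦7, 10↦10]  zeros at y ∈ {0}
  x = 10: [0↦7, 1↦6, 2↦3, 3↦9, 4↦2, 5↦4, 6↦4, 7↦2, 8↦9, 9↦3, 10↦6]  zeros at y ∈ ∅
Collecting zeros: affine points = {(1, 3), (1, 8), (2, 2), (2, 9), (4, 2), (4, 9), (5, 3), (5, 8), (8, 0), (9, 0)}.
Total count |C(F_11)_aff| = 10.


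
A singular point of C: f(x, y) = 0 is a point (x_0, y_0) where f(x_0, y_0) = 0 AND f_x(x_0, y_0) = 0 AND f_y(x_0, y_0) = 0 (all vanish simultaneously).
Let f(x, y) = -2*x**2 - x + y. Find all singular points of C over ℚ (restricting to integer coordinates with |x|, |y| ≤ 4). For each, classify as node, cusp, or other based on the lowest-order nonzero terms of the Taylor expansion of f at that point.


No singular points in the scanned grid; C is smooth there.

Compute partial derivatives:
  f_x = -4*x - 1.
  f_y = 1.
f_y = 1 is a nonzero constant, so f_y never vanishes: no point (x, y) can satisfy f = f_x = f_y = 0. In particular no (x, y) ∈ {−4, ..., 4}² is singular; the curve is smooth.


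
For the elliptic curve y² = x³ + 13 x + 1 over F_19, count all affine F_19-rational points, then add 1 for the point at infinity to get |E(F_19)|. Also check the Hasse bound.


Affine points = {(0, 1), (0, 18), (2, 4), (2, 15), (5, 1), (5, 18), (7, 6), (7, 13), (8, 3), (8, 16), (9, 7), (9, 12), (12, 2), (12, 17), (13, 7), (13, 12), (14, 1), (14, 18), (16, 7), (16, 12), (17, 9), (17, 10), (18, 5), (18, 14)}; affine count = 24; |E(F_19)| = 25.

Discriminant check: Δ ∝ 4a³ + 27b² = 4·13³ + 27·1² = 4·2197 + 27·1 ≡ 18 (mod 19). Nonzero ⇒ E is nonsingular.
For each x ∈ F_19, compute rhs = x³ + 13·x + 1 mod 19, then count y ∈ F_19 with y² ≡ rhs.
  x = 0: rhs = 1, matching y values: 1, 18 (2 points).
  x = 1: rhs = 15, matching y values: none (0 points).
  x = 2: rhs = 16, matching y values: 4, 15 (2 points).
  x = 3: rhs = 10, matching y values: none (0 points).
  x = 4: rhs = 3, matching y values: none (0 points).
  x = 5: rhs = 1, matching y values: 1, 18 (2 points).
  x = 6: rhs = 10, matching y values: none (0 points).
  x = 7: rhs = 17, matching y values: 6, 13 (2 points).
  x = 8: rhs = 9, matching y values: 3, 16 (2 points).
  x = 9: rhs = 11, matching y values: 7, 12 (2 points).
  x = 10: rhs = 10, matching y values: none (0 points).
  x = 11: rhs = 12, matching y values: none (0 points).
  x = 12: rhs = 4, matching y values: 2, 17 (2 points).
  x = 13: rhs = 11, matching y values: 7, 12 (2 points).
  x = 14: rhs = 1, matching y values: 1, 18 (2 points).
  x = 15: rhs = 18, matching y values: none (0 points).
  x = 16: rhs = 11, matching y values: 7, 12 (2 points).
  x = 17: rhs = 5, matching y values: 9, 10 (2 points).
  x = 18: rhs = 6, matching y values: 5, 14 (2 points).
Total affine count: 24.
Full point count |E(F_19)| = 24 + 1 = 25.
Hasse bound: |25 − (19+1)| = |5| = 5 ≤ 2√19 ≈ 8.7178 ✓.


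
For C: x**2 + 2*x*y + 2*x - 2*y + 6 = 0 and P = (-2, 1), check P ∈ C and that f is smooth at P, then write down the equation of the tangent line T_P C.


Tangent line at P: 6 - 6*y = 0.

Step 1: f(-2, 1) = 0, so P lies on C.
Step 2: partial derivatives
  f_x(x, y) = 2*x + 2*y + 2, f_y(x, y) = 2*x - 2.
  f_x(P) = 0, f_y(P) = -6 (gradient nonzero, so P is smooth).
Step 3: tangent line at P: 0·(x − -2) + -6·(y − 1) = 0.
Expanding: 6 - 6*y = 0.


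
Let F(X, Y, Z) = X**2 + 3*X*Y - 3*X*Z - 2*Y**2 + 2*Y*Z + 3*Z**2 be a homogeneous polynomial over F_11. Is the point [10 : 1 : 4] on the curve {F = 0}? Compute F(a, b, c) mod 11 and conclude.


F(10,1,4) ≡ 9 (mod 11); P is NOT on the curve.

Evaluate F(10, 1, 4) term-by-term (mod 11).
  X**2 ↦ 1·100·1·1 = 100
  3*X*Y ↦ 3·10·1·1 = 30
  -3*X*Z ↦ -3·10·1·4 = -120
  -2*Y**2 ↦ -2·1·1·1 = -2
  2*Y*Z ↦ 2·1·1·4 = 8
  3*Z**2 ↦ 3·1·1·16 = 48
Sum: F(10, 1, 4) = (100) + (30) + (-120) + (-2) + (8) + (48) = 64.
Reducing mod 11: 64 ≡ 9 (mod 11).
Since F(a, b, c) ≡ 9 ≠ 0 (mod 11), P does NOT lie on the curve.


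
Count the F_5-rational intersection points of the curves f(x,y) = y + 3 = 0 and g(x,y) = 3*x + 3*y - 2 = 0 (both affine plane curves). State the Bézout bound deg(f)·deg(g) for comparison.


Common zeros: {(2, 2)}; count = 1; Bézout bound = 1.

deg(f) = 1, deg(g) = 1, so Bézout bound = 1.
Scan x ∈ F_5. For each x, list the y ∈ F_5 with f(x, y) ≡ 0 and those with g(x, y) ≡ 0 (mod 5); the common zeros in that column are the intersection.
  x = 0: f ≡ 0 at y ∈ {2}; g ≡ 0 at y ∈ {4}; common: ∅.
  x = 1: f ≡ 0 at y ∈ {2}; g ≡ 0 at y ∈ {3}; common: ∅.
  x = 2: f ≡ 0 at y ∈ {2}; g ≡ 0 at y ∈ {2}; common: {2}.
  x = 3: f ≡ 0 at y ∈ {2}; g ≡ 0 at y ∈ {1}; common: ∅.
  x = 4: f ≡ 0 at y ∈ {2}; g ≡ 0 at y ∈ {0}; common: ∅.
Collecting: common zeros = {(2, 2)}, so the count is 1.
Comparison with the Bézout bound: 1 ≤ 1 = deg(f)·deg(g), as expected for curves with no common component (the bound is attained).


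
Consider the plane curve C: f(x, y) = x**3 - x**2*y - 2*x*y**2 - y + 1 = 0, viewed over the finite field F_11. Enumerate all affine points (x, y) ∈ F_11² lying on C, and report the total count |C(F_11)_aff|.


Affine F_11-points: {(0, 1), (1, 3), (1, 7), (2, 1), (2, 6), (4, 5), (4, 8), (6, 8), (6, 10), (8, 2), (8, 7), (9, 7), (9, 8), (10, 0), (10, 1)}; count = 15.

For each of the 121 pairs (x, y) ∈ F_11², evaluate f(x, y) mod 11. Record the zeros.
  x = 0: [0↦1, 1↦0, 2↦10, 3↦9, 4↦8, 5↦7, 6↦6, 7↦5, 8↦4, 9↦3, 10↦2]  zeros at y ∈ {1}
  x = 1: [0↦2, 1↦9, 2↦1, 3↦0, 4↦6, 5↦8, 6↦6, 7↦0, 8↦1, 9↦9, 10↦2]  zeros at y ∈ {3, 7}
  x = 2: [0↦9, 1↦0, 2↦5, 3↦2, 4↦2, 5↦5, 6↦0, 7↦9, 8↦10, 9↦3, 10↦10]  zeros at y ∈ {1, 6}
  x = 3: [0↦6, 1↦1, 2↦6, 3↦10, 4↦2, 5↦4, 6↦5, 7↦5, 8↦4, 9↦2, 10↦10]  zeros at y ∈ ∅
  x = 4: [0↦10, 1↦7, 2↦10, 3↦8, 4↦1, 5↦0, 6↦5, 7↦5, 8↦0, 9↦1, 10↦8]  zeros at y ∈ {5, 8}
  x = 5: [0↦5, 1↦2, 2↦1, 3↦2, 4↦5, 5↦10, 6↦6, 7↦4, 8↦4, 9↦6, 10↦10]  zeros at y ∈ ∅
  x = 6: [0↦8, 1↦3, 2↦7, 3↦9, 4↦9, 5↦7, 6↦3, 7↦8, 8↦0, 9↦1, 10↦0]  zeros at y ∈ {8, 10}
  x = 7: [0↦3, 1↦5, 2↦1, 3↦2, 4↦8, 5↦8, 6↦2, 7↦1, 8↦5, 9↦3, 10↦6]  zeros at y ∈ ∅
  x = 8: [0↦7, 1↦3, 2↦0, 3↦9, 4↦8, 5↦8, 6↦9, 7↦0, 8↦3, 9↦7, 10↦1]  zeros at y ∈ {2, 7}
  x = 9: [0↦4, 1↦3, 2↦10, 3↦3, 4↦4, 5↦2, 6↦8, 7↦0, 8↦0, 9↦8, 10↦2]  zeros at y ∈ {7, 8}
  x = 10: [0↦0, 1↦0, 2↦4, 3↦1, 4↦2, 5↦7, 6↦5, 7↦7, 8↦2, 9↦1, 10↦4]  zeros at y ∈ {0, 1}
Collecting zeros: affine points = {(0, 1), (1, 3), (1, 7), (2, 1), (2, 6), (4, 5), (4, 8), (6, 8), (6, 10), (8, 2), (8, 7), (9, 7), (9, 8), (10, 0), (10, 1)}.
Total count |C(F_11)_aff| = 15.


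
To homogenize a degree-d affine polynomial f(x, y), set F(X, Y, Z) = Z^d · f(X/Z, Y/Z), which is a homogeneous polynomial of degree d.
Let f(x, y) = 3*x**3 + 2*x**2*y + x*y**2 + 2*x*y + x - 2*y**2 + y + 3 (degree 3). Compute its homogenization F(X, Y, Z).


F(X, Y, Z) = 3*X**3 + 2*X**2*Y + X*Y**2 + 2*X*Y*Z + X*Z**2 - 2*Y**2*Z + Y*Z**2 + 3*Z**3

deg(f) = 3.
Substitute x = X/Z, y = Y/Z into f, then multiply by Z^3.
  monomial 3·x^3·y^0 ↦ 3·X^3·Y^0·Z^0.
  monomial 2·x^2·y^1 ↦ 2·X^2·Y^1·Z^0.
  monomial 1·x^1·y^2 ↦ 1·X^1·Y^2·Z^0.
  monomial 2·x^1·y^1 ↦ 2·X^1·Y^1·Z^1.
  monomial 1·x^1·y^0 ↦ 1·X^1·Y^0·Z^2.
  monomial -2·x^0·y^2 ↦ -2·X^0·Y^2·Z^1.
  monomial 1·x^0·y^1 ↦ 1·X^0·Y^1·Z^2.
  monomial 3·x^0·y^0 ↦ 3·X^0·Y^0·Z^3.
Collecting: F(X, Y, Z) = 3*X**3 + 2*X**2*Y + X*Y**2 + 2*X*Y*Z + X*Z**2 - 2*Y**2*Z + Y*Z**2 + 3*Z**3.


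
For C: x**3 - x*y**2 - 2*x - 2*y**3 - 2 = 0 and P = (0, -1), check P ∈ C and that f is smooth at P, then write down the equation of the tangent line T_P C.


Tangent line at P: -3*x - 6*y - 6 = 0.

Step 1: f(0, -1) = 0, so P lies on C.
Step 2: partial derivatives
  f_x(x, y) = 3*x**2 - y**2 - 2, f_y(x, y) = -2*x*y - 6*y**2.
  f_x(P) = -3, f_y(P) = -6 (gradient nonzero, so P is smooth).
Step 3: tangent line at P: -3·(x − 0) + -6·(y − -1) = 0.
Expanding: -3*x - 6*y - 6 = 0.


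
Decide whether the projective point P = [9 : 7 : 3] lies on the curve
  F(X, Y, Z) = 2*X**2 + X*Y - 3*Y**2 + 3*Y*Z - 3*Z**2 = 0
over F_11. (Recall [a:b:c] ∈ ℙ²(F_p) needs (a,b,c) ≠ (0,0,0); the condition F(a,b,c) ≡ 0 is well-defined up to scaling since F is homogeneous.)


F(9,7,3) ≡ 4 (mod 11); P is NOT on the curve.

Evaluate F(9, 7, 3) term-by-term (mod 11).
  2*X**2 ↦ 2·81·1·1 = 162
  X*Y ↦ 1·9·7·1 = 63
  -3*Y**2 ↦ -3·1·49·1 = -147
  3*Y*Z ↦ 3·1·7·3 = 63
  -3*Z**2 ↦ -3·1·1·9 = -27
Sum: F(9, 7, 3) = (162) + (63) + (-147) + (63) + (-27) = 114.
Reducing mod 11: 114 ≡ 4 (mod 11).
Since F(a, b, c) ≡ 4 ≠ 0 (mod 11), P does NOT lie on the curve.


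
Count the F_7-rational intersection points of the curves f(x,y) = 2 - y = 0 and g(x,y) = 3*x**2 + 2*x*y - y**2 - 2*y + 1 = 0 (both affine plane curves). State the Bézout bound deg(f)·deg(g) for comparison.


Common zeros: {(0, 2), (1, 2)}; count = 2; Bézout bound = 2.

deg(f) = 1, deg(g) = 2, so Bézout bound = 2.
Scan x ∈ F_7. For each x, list the y ∈ F_7 with f(x, y) ≡ 0 and those with g(x, y) ≡ 0 (mod 7); the common zeros in that column are the intersection.
  x = 0: f ≡ 0 at y ∈ {2}; g ≡ 0 at y ∈ {2, 3}; common: {2}.
  x = 1: f ≡ 0 at y ∈ {2}; g ≡ 0 at y ∈ {2, 5}; common: {2}.
  x = 2: f ≡ 0 at y ∈ {2}; g ≡ 0 at y ∈ {1}; common: ∅.
  x = 3: f ≡ 0 at y ∈ {2}; g ≡ 0 at y ∈ {0, 4}; common: ∅.
  x = 4: f ≡ 0 at y ∈ {2}; g ≡ 0 at y ∈ {0, 6}; common: ∅.
  x = 5: f ≡ 0 at y ∈ {2}; g ≡ 0 at y ∈ {3, 5}; common: ∅.
  x = 6: f ≡ 0 at y ∈ {2}; g ≡ 0 at y ∈ {4, 6}; common: ∅.
Collecting: common zeros = {(0, 2), (1, 2)}, so the count is 2.
Comparison with the Bézout bound: 2 ≤ 2 = deg(f)·deg(g), as expected for curves with no common component (the bound is attained).


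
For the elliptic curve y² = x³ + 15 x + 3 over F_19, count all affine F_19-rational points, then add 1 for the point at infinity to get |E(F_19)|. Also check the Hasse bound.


Affine points = {(1, 0), (6, 9), (6, 10), (11, 6), (11, 13), (12, 7), (12, 12), (13, 1), (13, 18), (16, 8), (16, 11), (18, 5), (18, 14)}; affine count = 13; |E(F_19)| = 14.

Discriminant check: Δ ∝ 4a³ + 27b² = 4·15³ + 27·3² = 4·3375 + 27·9 ≡ 6 (mod 19). Nonzero ⇒ E is nonsingular.
For each x ∈ F_19, compute rhs = x³ + 15·x + 3 mod 19, then count y ∈ F_19 with y² ≡ rhs.
  x = 0: rhs = 3, matching y values: none (0 points).
  x = 1: rhs = 0, matching y values: 0 (1 points).
  x = 2: rhs = 3, matching y values: none (0 points).
  x = 3: rhs = 18, matching y values: none (0 points).
  x = 4: rhs = 13, matching y values: none (0 points).
  x = 5: rhs = 13, matching y values: none (0 points).
  x = 6: rhs = 5, matching y values: 9, 10 (2 points).
  x = 7: rhs = 14, matching y values: none (0 points).
  x = 8: rhs = 8, matching y values: none (0 points).
  x = 9: rhs = 12, matching y values: none (0 points).
  x = 10: rhs = 13, matching y values: none (0 points).
  x = 11: rhs = 17, matching y values: 6, 13 (2 points).
  x = 12: rhs = 11, matching y values: 7, 12 (2 points).
  x = 13: rhs = 1, matching y values: 1, 18 (2 points).
  x = 14: rhs = 12, matching y values: none (0 points).
  x = 15: rhs = 12, matching y values: none (0 points).
  x = 16: rhs = 7, matching y values: 8, 11 (2 points).
  x = 17: rhs = 3, matching y values: none (0 points).
  x = 18: rhs = 6, matching y values: 5, 14 (2 points).
Total affine count: 13.
Full point count |E(F_19)| = 13 + 1 = 14.
Hasse bound: |14 − (19+1)| = |-6| = 6 ≤ 2√19 ≈ 8.7178 ✓.


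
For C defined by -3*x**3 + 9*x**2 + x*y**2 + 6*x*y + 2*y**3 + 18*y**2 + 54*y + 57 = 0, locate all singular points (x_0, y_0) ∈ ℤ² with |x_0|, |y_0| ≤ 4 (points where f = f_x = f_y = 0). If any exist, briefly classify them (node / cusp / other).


Singular points: {(1, -3)}; classification: cusp.

Compute partial derivatives:
  f_x = -9*x**2 + 18*x + y**2 + 6*y.
  f_y = 2*x*y + 6*x + 6*y**2 + 36*y + 54.
Scan x_0 ∈ {−4, ..., 4}. For each x_0, f_y(x_0, y) is a polynomial in y; find its integer roots y ∈ {−4, ..., 4}, then test f_x and f at those candidates.
  x = -4: f_y(-4, y) = 6*y**2 + 28*y + 30; vanishes at y ∈ {-3}. (-4, -3): f_x = -225 ≠ 0.
  x = -3: f_y(-3, y) = 6*y**2 + 30*y + 36; vanishes at y ∈ {-3, -2}. (-3, -3): f_x = -144 ≠ 0; (-3, -2): f_x = -143 ≠ 0.
  x = -2: f_y(-2, y) = 6*y**2 + 32*y + 42; vanishes at y ∈ {-3}. (-2, -3): f_x = -81 ≠ 0.
  x = -1: f_y(-1, y) = 6*y**2 + 34*y + 48; vanishes at y ∈ {-3}. (-1, -3): f_x = -36 ≠ 0.
  x = 0: f_y(0, y) = 6*y**2 + 36*y + 54; vanishes at y ∈ {-3}. (0, -3): f_x = -9 ≠ 0.
  x = 1: f_y(1, y) = 6*y**2 + 38*y + 60; vanishes at y ∈ {-3}. (1, -3): f_x = 0, f = 0 — SINGULAR.
  x = 2: f_y(2, y) = 6*y**2 + 40*y + 66; vanishes at y ∈ {-3}. (2, -3): f_x = -9 ≠ 0.
  x = 3: f_y(3, y) = 6*y**2 + 42*y + 72; vanishes at y ∈ {-4, -3}. (3, -4): f_x = -35 ≠ 0; (3, -3): f_x = -36 ≠ 0.
  x = 4: f_y(4, y) = 6*y**2 + 44*y + 78; vanishes at y ∈ {-3}. (4, -3): f_x = -81 ≠ 0.
Only singular point on the grid: (1, -3).
Classify: substitute x = 1 + u, y = -3 + v and expand: f = -3*u**3 + u*v**2 + 2*v**3 + v**2.
No constant or linear terms (consistent with a singular point). Quadratic part: v**2. Cubic part: -3*u**3 + u*v**2 + 2*v**3.
The quadratic part v**2 is a perfect square, so there is a single (double) tangent line v = 0, i.e. y = -3. Restricting the cubic part to that line (v = 0) leaves -3*u**3 ≠ 0, so f is not divisible by v and the branch is v² ≈ 3*u**3 to lowest order — this is a cusp.
Classification: cusp.


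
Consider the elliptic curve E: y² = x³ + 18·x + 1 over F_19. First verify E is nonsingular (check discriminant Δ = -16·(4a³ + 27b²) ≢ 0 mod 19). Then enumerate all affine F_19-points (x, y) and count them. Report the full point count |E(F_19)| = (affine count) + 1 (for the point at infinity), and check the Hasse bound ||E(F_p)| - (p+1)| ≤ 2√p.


Affine points = {(0, 1), (0, 18), (1, 1), (1, 18), (2, 8), (2, 11), (3, 5), (3, 14), (4, 2), (4, 17), (5, 8), (5, 11), (8, 7), (8, 12), (12, 8), (12, 11), (13, 0), (15, 6), (15, 13), (18, 1), (18, 18)}; affine count = 21; |E(F_19)| = 22.

Discriminant check: Δ ∝ 4a³ + 27b² = 4·18³ + 27·1² = 4·5832 + 27·1 ≡ 4 (mod 19). Nonzero ⇒ E is nonsingular.
For each x ∈ F_19, compute rhs = x³ + 18·x + 1 mod 19, then count y ∈ F_19 with y² ≡ rhs.
  x = 0: rhs = 1, matching y values: 1, 18 (2 points).
  x = 1: rhs = 1, matching y values: 1, 18 (2 points).
  x = 2: rhs = 7, matching y values: 8, 11 (2 points).
  x = 3: rhs = 6, matching y values: 5, 14 (2 points).
  x = 4: rhs = 4, matching y values: 2, 17 (2 points).
  x = 5: rhs = 7, matching y values: 8, 11 (2 points).
  x = 6: rhs = 2, matching y values: none (0 points).
  x = 7: rhs = 14, matching y values: none (0 points).
  x = 8: rhs = 11, matching y values: 7, 12 (2 points).
  x = 9: rhs = 18, matching y values: none (0 points).
  x = 10: rhs = 3, matching y values: none (0 points).
  x = 11: rhs = 10, matching y values: none (0 points).
  x = 12: rhs = 7, matching y values: 8, 11 (2 points).
  x = 13: rhs = 0, matching y values: 0 (1 points).
  x = 14: rhs = 14, matching y values: none (0 points).
  x = 15: rhs = 17, matching y values: 6, 13 (2 points).
  x = 16: rhs = 15, matching y values: none (0 points).
  x = 17: rhs = 14, matching y values: none (0 points).
  x = 18: rhs = 1, matching y values: 1, 18 (2 points).
Total affine count: 21.
Full point count |E(F_19)| = 21 + 1 = 22.
Hasse bound: |22 − (19+1)| = |2| = 2 ≤ 2√19 ≈ 8.7178 ✓.


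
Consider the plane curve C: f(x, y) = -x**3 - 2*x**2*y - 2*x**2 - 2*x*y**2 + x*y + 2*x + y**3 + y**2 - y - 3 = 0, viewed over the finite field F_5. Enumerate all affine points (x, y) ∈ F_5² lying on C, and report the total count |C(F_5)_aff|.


Affine F_5-points: {(0, 3), (2, 0), (4, 4)}; count = 3.

For each of the 25 pairs (x, y) ∈ F_5², evaluate f(x, y) mod 5. Record the zeros.
  x = 0: [0↦2, 1↦3, 2↦2, 3↦0, 4↦3]  zeros at y ∈ {3}
  x = 1: [0↦1, 1↦4, 2↦1, 3↦3, 4↦1]  zeros at y ∈ ∅
  x = 2: [0↦0, 1↦1, 2↦2, 3↦4, 4↦3]  zeros at y ∈ {0}
  x = 3: [0↦3, 1↦3, 2↦4, 3↦2, 4↦3]  zeros at y ∈ ∅
  x = 4: [0↦4, 1↦4, 2↦1, 3↦1, 4↦0]  zeros at y ∈ {4}
Collecting zeros: affine points = {(0, 3), (2, 0), (4, 4)}.
Total count |C(F_5)_aff| = 3.


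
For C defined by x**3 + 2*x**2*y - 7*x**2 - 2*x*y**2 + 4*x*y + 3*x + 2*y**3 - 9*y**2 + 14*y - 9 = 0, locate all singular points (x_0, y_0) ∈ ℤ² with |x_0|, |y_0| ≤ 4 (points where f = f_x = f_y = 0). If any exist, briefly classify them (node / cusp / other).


Singular points: {(1, 2)}; classification: cusp.

Compute partial derivatives:
  f_x = 3*x**2 + 4*x*y - 14*x - 2*y**2 + 4*y + 3.
  f_y = 2*x**2 - 4*x*y + 4*x + 6*y**2 - 18*y + 14.
Scan x_0 ∈ {−4, ..., 4}. For each x_0, f_y(x_0, y) is a polynomial in y; find its integer roots y ∈ {−4, ..., 4}, then test f_x and f at those candidates.
  x = -4: f_y(-4, y) = 6*y**2 - 2*y + 30; no integer root y with |y| ≤ 4.
  x = -3: f_y(-3, y) = 6*y**2 - 6*y + 20; no integer root y with |y| ≤ 4.
  x = -2: f_y(-2, y) = 6*y**2 - 10*y + 14; no integer root y with |y| ≤ 4.
  x = -1: f_y(-1, y) = 6*y**2 - 14*y + 12; no integer root y with |y| ≤ 4.
  x = 0: f_y(0, y) = 6*y**2 - 18*y + 14; no integer root y with |y| ≤ 4.
  x = 1: f_y(1, y) = 6*y**2 - 22*y + 20; vanishes at y ∈ {2}. (1, 2): f_x = 0, f = 0 — SINGULAR.
  x = 2: f_y(2, y) = 6*y**2 - 26*y + 30; no integer root y with |y| ≤ 4.
  x = 3: f_y(3, y) = 6*y**2 - 30*y + 44; no integer root y with |y| ≤ 4.
  x = 4: f_y(4, y) = 6*y**2 - 34*y + 62; no integer root y with |y| ≤ 4.
Only singular point on the grid: (1, 2).
Classify: substitute x = 1 + u, y = 2 + v and expand: f = u**3 + 2*u**2*v - 2*u*v**2 + 2*v**3 + v**2.
No constant or linear terms (consistent with a singular point). Quadratic part: v**2. Cubic part: u**3 + 2*u**2*v - 2*u*v**2 + 2*v**3.
The quadratic part v**2 is a perfect square, so there is a single (double) tangent line v = 0, i.e. y = 2. Restricting the cubic part to that line (v = 0) leaves u**3 ≠ 0, so f is not divisible by v and the branch is v² ≈ -u**3 to lowest order — this is a cusp.
Classification: cusp.


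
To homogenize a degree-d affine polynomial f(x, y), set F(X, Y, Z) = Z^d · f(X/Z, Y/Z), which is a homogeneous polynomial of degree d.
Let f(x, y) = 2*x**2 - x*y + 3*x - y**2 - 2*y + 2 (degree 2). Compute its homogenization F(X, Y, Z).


F(X, Y, Z) = 2*X**2 - X*Y + 3*X*Z - Y**2 - 2*Y*Z + 2*Z**2

deg(f) = 2.
Substitute x = X/Z, y = Y/Z into f, then multiply by Z^2.
  monomial 2·x^2·y^0 ↦ 2·X^2·Y^0·Z^0.
  monomial -1·x^1·y^1 ↦ -1·X^1·Y^1·Z^0.
  monomial 3·x^1·y^0 ↦ 3·X^1·Y^0·Z^1.
  monomial -1·x^0·y^2 ↦ -1·X^0·Y^2·Z^0.
  monomial -2·x^0·y^1 ↦ -2·X^0·Y^1·Z^1.
  monomial 2·x^0·y^0 ↦ 2·X^0·Y^0·Z^2.
Collecting: F(X, Y, Z) = 2*X**2 - X*Y + 3*X*Z - Y**2 - 2*Y*Z + 2*Z**2.


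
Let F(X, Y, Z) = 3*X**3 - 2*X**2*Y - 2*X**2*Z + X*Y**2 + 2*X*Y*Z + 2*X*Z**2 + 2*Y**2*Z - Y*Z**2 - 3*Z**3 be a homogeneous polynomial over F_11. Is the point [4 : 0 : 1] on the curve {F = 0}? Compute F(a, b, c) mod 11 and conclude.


F(4,0,1) ≡ 0 (mod 11); P is on the curve.

Evaluate F(4, 0, 1) term-by-term (mod 11).
  3*X**3 ↦ 3·64·1·1 = 192
  -2*X**2*Y ↦ -2·16·0·1 = 0
  -2*X**2*Z ↦ -2·16·1·1 = -32
  X*Y**2 ↦ 1·4·0·1 = 0
  2*X*Y*Z ↦ 2·4·0·1 = 0
  2*X*Z**2 ↦ 2·4·1·1 = 8
  2*Y**2*Z ↦ 2·1·0·1 = 0
  -Y*Z**2 ↦ -1·1·0·1 = 0
  -3*Z**3 ↦ -3·1·1·1 = -3
Sum: F(4, 0, 1) = (192) + (0) + (-32) + (0) + (0) + (8) + (0) + (0) + (-3) = 165.
Reducing mod 11: 165 ≡ 0 (mod 11).
Since F(a, b, c) ≡ 0 (mod 11), P lies on the curve.


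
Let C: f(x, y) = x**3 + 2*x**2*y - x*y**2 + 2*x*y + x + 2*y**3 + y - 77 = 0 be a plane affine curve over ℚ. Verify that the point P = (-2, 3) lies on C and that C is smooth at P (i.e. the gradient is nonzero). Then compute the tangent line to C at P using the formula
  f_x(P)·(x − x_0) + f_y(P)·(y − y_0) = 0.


Tangent line at P: -14*x + 71*y - 241 = 0.

Step 1: f(-2, 3) = 0, so P lies on C.
Step 2: partial derivatives
  f_x(x, y) = 3*x**2 + 4*x*y - y**2 + 2*y + 1, f_y(x, y) = 2*x**2 - 2*x*y + 2*x + 6*y**2 + 1.
  f_x(P) = -14, f_y(P) = 71 (gradient nonzero, so P is smooth).
Step 3: tangent line at P: -14·(x − -2) + 71·(y − 3) = 0.
Expanding: -14*x + 71*y - 241 = 0.


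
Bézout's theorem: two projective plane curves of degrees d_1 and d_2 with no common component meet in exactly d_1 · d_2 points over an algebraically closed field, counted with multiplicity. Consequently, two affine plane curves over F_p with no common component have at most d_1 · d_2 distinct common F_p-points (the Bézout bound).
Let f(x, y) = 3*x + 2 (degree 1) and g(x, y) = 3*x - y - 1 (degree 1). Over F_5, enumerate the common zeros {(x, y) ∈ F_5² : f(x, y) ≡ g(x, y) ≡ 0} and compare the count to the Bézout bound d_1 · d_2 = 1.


Common zeros: {(1, 2)}; count = 1; Bézout bound = 1.

deg(f) = 1, deg(g) = 1, so Bézout bound = 1.
Scan x ∈ F_5. For each x, list the y ∈ F_5 with f(x, y) ≡ 0 and those with g(x, y) ≡ 0 (mod 5); the common zeros in that column are the intersection.
  x = 0: f ≡ 0 at y ∈ ∅; g ≡ 0 at y ∈ {4}; common: ∅.
  x = 1: f ≡ 0 at y ∈ {0, 1, 2, 3, 4}; g ≡ 0 at y ∈ {2}; common: {2}.
  x = 2: f ≡ 0 at y ∈ ∅; g ≡ 0 at y ∈ {0}; common: ∅.
  x = 3: f ≡ 0 at y ∈ ∅; g ≡ 0 at y ∈ {3}; common: ∅.
  x = 4: f ≡ 0 at y ∈ ∅; g ≡ 0 at y ∈ {1}; common: ∅.
Collecting: common zeros = {(1, 2)}, so the count is 1.
Comparison with the Bézout bound: 1 ≤ 1 = deg(f)·deg(g), as expected for curves with no common component (the bound is attained).


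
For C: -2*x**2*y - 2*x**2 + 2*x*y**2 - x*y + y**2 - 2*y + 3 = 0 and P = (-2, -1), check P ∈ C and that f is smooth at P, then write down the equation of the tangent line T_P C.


Tangent line at P: 3*x - 2*y + 4 = 0.

Step 1: f(-2, -1) = 0, so P lies on C.
Step 2: partial derivatives
  f_x(x, y) = -4*x*y - 4*x + 2*y**2 - y, f_y(x, y) = -2*x**2 + 4*x*y - x + 2*y - 2.
  f_x(P) = 3, f_y(P) = -2 (gradient nonzero, so P is smooth).
Step 3: tangent line at P: 3·(x − -2) + -2·(y − -1) = 0.
Expanding: 3*x - 2*y + 4 = 0.


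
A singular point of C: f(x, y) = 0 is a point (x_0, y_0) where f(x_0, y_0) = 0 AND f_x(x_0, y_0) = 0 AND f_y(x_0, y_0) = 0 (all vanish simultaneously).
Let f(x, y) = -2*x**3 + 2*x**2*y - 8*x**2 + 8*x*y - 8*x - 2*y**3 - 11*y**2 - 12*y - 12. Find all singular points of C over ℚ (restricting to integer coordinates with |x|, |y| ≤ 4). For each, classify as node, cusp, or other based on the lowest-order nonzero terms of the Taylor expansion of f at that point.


Singular points: {(-2, -2)}; classification: cusp.

Compute partial derivatives:
  f_x = -6*x**2 + 4*x*y - 16*x + 8*y - 8.
  f_y = 2*x**2 + 8*x - 6*y**2 - 22*y - 12.
Scan x_0 ∈ {−4, ..., 4}. For each x_0, f_y(x_0, y) is a polynomial in y; find its integer roots y ∈ {−4, ..., 4}, then test f_x and f at those candidates.
  x = -4: f_y(-4, y) = -6*y**2 - 22*y - 12; vanishes at y ∈ {-3}. (-4, -3): f_x = -16 ≠ 0.
  x = -3: f_y(-3, y) = -6*y**2 - 22*y - 18; no integer root y with |y| ≤ 4.
  x = -2: f_y(-2, y) = -6*y**2 - 22*y - 20; vanishes at y ∈ {-2}. (-2, -2): f_x = 0, f = 0 — SINGULAR.
  x = -1: f_y(-1, y) = -6*y**2 - 22*y - 18; no integer root y with |y| ≤ 4.
  x = 0: f_y(0, y) = -6*y**2 - 22*y - 12; vanishes at y ∈ {-3}. (0, -3): f_x = -32 ≠ 0.
  x = 1: f_y(1, y) = -6*y**2 - 22*y - 2; no integer root y with |y| ≤ 4.
  x = 2: f_y(2, y) = -6*y**2 - 22*y + 12; no integer root y with |y| ≤ 4.
  x = 3: f_y(3, y) = -6*y**2 - 22*y + 30; no integer root y with |y| ≤ 4.
  x = 4: f_y(4, y) = -6*y**2 - 22*y + 52; no integer root y with |y| ≤ 4.
Only singular point on the grid: (-2, -2).
Classify: substitute x = -2 + u, y = -2 + v and expand: f = -2*u**3 + 2*u**2*v - 2*v**3 + v**2.
No constant or linear terms (consistent with a singular point). Quadratic part: v**2. Cubic part: -2*u**3 + 2*u**2*v - 2*v**3.
The quadratic part v**2 is a perfect square, so there is a single (double) tangent line v = 0, i.e. y = -2. Restricting the cubic part to that line (v = 0) leaves -2*u**3 ≠ 0, so f is not divisible by v and the branch is v² ≈ 2*u**3 to lowest order — this is a cusp.
Classification: cusp.
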